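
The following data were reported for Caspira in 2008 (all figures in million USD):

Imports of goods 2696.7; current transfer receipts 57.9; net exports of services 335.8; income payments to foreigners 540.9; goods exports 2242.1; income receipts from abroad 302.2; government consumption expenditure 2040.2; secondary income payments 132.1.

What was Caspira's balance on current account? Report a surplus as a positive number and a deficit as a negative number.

Goods balance = 2242.1 - 2696.7 = -454.6
Services balance = 335.8
Trade balance (goods + services) = -454.6 + 335.8 = -118.8
Net primary income = 302.2 - 540.9 = -238.7
Net secondary income = 57.9 - 132.1 = -74.2
Current account = -118.8 + (-238.7) + (-74.2) = -431.7

-431.7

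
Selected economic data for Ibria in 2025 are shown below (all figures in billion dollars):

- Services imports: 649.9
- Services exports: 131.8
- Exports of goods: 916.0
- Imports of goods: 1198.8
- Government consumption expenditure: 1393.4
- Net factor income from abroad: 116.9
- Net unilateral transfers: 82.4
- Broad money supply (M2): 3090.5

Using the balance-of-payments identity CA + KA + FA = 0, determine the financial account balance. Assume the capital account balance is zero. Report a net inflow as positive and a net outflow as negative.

Goods balance = 916.0 - 1198.8 = -282.8
Services balance = 131.8 - 649.9 = -518.1
Trade balance (goods + services) = -282.8 + (-518.1) = -800.9
Net primary income = 116.9
Net secondary income = 82.4
Current account = -800.9 + 116.9 + 82.4 = -601.6
Financial account = -(-601.6) = 601.6

601.6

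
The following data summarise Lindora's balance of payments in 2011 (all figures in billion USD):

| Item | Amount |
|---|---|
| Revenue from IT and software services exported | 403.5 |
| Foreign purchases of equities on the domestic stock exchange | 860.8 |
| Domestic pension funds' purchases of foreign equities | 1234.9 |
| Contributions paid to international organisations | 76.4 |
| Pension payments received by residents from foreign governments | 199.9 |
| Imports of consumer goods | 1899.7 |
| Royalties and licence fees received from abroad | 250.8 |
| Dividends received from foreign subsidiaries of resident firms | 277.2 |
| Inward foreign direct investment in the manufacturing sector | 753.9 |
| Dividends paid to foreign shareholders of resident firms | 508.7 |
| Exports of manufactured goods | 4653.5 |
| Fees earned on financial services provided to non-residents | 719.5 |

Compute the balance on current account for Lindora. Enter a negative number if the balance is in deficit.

4019.6

Goods: -1899.7 + 4653.5 = 2753.8
Services: 719.5 + 403.5 + 250.8 = 1373.8
Primary income: -508.7 + 277.2 = -231.5
Secondary income: -76.4 + 199.9 = 123.5
Current account = 2753.8 + 1373.8 + (-231.5) + 123.5 = 4019.6
(Excluded from the current account — financial account: foreign purchases of equities on the domestic stock exchange 860.8, domestic pension funds' purchases of foreign equities 1234.9, inward foreign direct investment in the manufacturing sector 753.9.)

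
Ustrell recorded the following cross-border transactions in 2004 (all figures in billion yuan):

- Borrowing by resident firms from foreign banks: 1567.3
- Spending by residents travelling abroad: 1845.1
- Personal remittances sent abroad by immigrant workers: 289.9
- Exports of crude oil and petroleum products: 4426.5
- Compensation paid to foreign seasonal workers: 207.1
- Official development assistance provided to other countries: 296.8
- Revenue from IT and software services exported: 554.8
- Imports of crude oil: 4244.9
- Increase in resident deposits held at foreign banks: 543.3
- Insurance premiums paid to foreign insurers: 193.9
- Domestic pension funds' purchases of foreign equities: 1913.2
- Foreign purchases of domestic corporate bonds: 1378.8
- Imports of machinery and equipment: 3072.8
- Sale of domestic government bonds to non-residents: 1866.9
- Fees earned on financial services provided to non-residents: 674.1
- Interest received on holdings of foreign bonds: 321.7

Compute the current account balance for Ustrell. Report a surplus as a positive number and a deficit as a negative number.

Goods: 4426.5 - 4244.9 - 3072.8 = -2891.2
Services: 674.1 + 554.8 - 1845.1 - 193.9 = -810.1
Primary income: -207.1 + 321.7 = 114.6
Secondary income: -296.8 - 289.9 = -586.7
Current account = (-2891.2) + (-810.1) + 114.6 + (-586.7) = -4173.4
(Excluded from the current account — financial account: borrowing by resident firms from foreign banks 1567.3, increase in resident deposits held at foreign banks 543.3, domestic pension funds' purchases of foreign equities 1913.2, foreign purchases of domestic corporate bonds 1378.8, sale of domestic government bonds to non-residents 1866.9.)

-4173.4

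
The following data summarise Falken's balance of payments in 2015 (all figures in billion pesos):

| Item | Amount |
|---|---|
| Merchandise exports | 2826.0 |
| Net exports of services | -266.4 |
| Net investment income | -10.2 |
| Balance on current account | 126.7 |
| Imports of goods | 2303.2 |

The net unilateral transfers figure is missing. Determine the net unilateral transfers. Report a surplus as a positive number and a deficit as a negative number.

-119.5

Current account = goods balance + services balance + net primary income + net secondary income
Sum of the known components = 246.2
Net unilateral transfers = CA - (known components) = 126.7 - 246.2 = -119.5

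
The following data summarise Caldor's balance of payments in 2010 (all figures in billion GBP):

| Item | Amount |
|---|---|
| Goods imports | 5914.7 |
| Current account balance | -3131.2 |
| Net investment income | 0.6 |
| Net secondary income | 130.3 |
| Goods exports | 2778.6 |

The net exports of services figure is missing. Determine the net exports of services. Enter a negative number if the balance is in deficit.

-126.0

Current account = goods balance + services balance + net primary income + net secondary income
Sum of the known components = -3005.2
Net exports of services = CA - (known components) = -3131.2 - (-3005.2) = -126.0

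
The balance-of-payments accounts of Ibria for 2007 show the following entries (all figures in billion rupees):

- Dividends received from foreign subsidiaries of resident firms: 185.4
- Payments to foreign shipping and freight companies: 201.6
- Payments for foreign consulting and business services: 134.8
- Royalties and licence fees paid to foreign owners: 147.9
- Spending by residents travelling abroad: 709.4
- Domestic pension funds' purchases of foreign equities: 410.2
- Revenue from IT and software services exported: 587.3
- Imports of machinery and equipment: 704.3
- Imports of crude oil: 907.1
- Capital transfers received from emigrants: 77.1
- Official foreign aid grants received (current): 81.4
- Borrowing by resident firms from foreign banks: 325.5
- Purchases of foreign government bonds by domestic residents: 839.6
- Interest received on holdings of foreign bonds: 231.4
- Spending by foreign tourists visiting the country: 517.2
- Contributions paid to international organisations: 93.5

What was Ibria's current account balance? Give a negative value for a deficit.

-1295.9

Goods: -704.3 - 907.1 = -1611.4
Services: -201.6 - 709.4 + 587.3 + 517.2 - 147.9 - 134.8 = -89.2
Primary income: 185.4 + 231.4 = 416.8
Secondary income: 81.4 - 93.5 = -12.1
Current account = (-1611.4) + (-89.2) + 416.8 + (-12.1) = -1295.9
(Excluded from the current account — financial account: domestic pension funds' purchases of foreign equities 410.2, borrowing by resident firms from foreign banks 325.5, purchases of foreign government bonds by domestic residents 839.6; capital account: capital transfers received from emigrants 77.1.)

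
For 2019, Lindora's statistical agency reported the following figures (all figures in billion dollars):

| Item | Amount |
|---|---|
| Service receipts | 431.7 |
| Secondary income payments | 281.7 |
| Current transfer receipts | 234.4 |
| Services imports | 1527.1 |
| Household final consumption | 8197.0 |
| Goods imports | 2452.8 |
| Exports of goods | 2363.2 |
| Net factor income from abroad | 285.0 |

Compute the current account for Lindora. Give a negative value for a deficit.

Goods balance = 2363.2 - 2452.8 = -89.6
Services balance = 431.7 - 1527.1 = -1095.4
Trade balance (goods + services) = -89.6 + (-1095.4) = -1185.0
Net primary income = 285.0
Net secondary income = 234.4 - 281.7 = -47.3
Current account = -1185.0 + 285.0 + (-47.3) = -947.3

-947.3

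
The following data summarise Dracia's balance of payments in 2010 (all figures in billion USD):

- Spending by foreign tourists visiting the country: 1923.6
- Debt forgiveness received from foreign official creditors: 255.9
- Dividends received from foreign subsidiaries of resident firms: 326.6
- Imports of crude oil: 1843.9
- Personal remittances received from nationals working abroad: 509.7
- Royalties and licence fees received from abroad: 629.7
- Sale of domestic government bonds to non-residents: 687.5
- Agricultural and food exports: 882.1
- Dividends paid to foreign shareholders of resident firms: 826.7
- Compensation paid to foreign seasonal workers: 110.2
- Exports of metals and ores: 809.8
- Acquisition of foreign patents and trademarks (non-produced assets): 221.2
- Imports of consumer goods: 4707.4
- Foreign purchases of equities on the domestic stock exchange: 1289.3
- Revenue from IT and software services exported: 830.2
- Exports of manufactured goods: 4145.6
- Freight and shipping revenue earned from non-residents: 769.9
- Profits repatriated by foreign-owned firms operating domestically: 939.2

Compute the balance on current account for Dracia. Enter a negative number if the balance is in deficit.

Goods: -4707.4 + 809.8 - 1843.9 + 4145.6 + 882.1 = -713.8
Services: 629.7 + 830.2 + 769.9 + 1923.6 = 4153.4
Primary income: 326.6 - 826.7 - 110.2 - 939.2 = -1549.5
Secondary income: 509.7
Current account = (-713.8) + 4153.4 + (-1549.5) + 509.7 = 2399.8
(Excluded from the current account — capital account: debt forgiveness received from foreign official creditors 255.9, acquisition of foreign patents and trademarks (non-produced assets) 221.2; financial account: sale of domestic government bonds to non-residents 687.5, foreign purchases of equities on the domestic stock exchange 1289.3.)

2399.8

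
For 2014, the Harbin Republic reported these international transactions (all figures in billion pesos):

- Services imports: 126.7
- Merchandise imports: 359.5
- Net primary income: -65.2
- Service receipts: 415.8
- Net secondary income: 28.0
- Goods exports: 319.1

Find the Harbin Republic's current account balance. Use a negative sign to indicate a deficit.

211.5

Goods balance = 319.1 - 359.5 = -40.4
Services balance = 415.8 - 126.7 = 289.1
Trade balance (goods + services) = -40.4 + 289.1 = 248.7
Net primary income = -65.2
Net secondary income = 28.0
Current account = 248.7 + (-65.2) + 28.0 = 211.5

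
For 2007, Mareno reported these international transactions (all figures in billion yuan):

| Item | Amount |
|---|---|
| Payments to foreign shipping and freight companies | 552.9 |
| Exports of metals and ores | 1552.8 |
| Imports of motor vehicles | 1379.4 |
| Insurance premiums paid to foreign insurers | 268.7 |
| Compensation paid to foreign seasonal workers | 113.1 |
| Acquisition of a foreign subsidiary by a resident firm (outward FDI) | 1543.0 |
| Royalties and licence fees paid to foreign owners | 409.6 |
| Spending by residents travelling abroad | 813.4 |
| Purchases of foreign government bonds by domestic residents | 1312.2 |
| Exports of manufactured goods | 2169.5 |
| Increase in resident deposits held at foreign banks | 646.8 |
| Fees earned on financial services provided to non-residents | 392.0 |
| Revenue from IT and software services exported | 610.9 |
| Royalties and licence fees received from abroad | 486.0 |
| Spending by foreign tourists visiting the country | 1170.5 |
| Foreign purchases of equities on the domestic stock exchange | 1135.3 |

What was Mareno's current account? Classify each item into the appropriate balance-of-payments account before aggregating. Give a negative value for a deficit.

Goods: -1379.4 + 1552.8 + 2169.5 = 2342.9
Services: -409.6 + 1170.5 - 813.4 + 486.0 - 268.7 + 610.9 - 552.9 + 392.0 = 614.8
Primary income: -113.1
Current account = 2342.9 + 614.8 + (-113.1) = 2844.6
(Excluded from the current account — financial account: acquisition of a foreign subsidiary by a resident firm (outward FDI) 1543.0, purchases of foreign government bonds by domestic residents 1312.2, increase in resident deposits held at foreign banks 646.8, foreign purchases of equities on the domestic stock exchange 1135.3.)

2844.6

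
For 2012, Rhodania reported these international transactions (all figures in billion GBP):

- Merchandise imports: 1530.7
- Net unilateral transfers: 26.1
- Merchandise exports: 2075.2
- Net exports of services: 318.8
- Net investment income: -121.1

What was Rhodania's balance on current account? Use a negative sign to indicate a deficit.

768.3

Goods balance = 2075.2 - 1530.7 = 544.5
Services balance = 318.8
Trade balance (goods + services) = 544.5 + 318.8 = 863.3
Net primary income = -121.1
Net secondary income = 26.1
Current account = 863.3 + (-121.1) + 26.1 = 768.3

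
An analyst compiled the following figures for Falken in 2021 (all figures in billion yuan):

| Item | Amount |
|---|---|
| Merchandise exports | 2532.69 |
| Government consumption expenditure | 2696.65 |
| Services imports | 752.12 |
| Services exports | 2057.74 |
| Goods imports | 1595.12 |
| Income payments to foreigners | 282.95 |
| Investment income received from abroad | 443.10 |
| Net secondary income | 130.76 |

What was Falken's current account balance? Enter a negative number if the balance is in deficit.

Goods balance = 2532.69 - 1595.12 = 937.57
Services balance = 2057.74 - 752.12 = 1305.62
Trade balance (goods + services) = 937.57 + 1305.62 = 2243.19
Net primary income = 443.10 - 282.95 = 160.15
Net secondary income = 130.76
Current account = 2243.19 + 160.15 + 130.76 = 2534.10

2534.10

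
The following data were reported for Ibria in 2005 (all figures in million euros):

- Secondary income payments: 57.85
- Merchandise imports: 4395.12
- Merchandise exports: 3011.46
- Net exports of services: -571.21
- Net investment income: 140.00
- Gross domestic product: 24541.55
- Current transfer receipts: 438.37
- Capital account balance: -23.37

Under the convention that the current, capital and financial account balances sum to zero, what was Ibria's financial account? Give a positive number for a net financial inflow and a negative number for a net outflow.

1457.72

Goods balance = 3011.46 - 4395.12 = -1383.66
Services balance = -571.21
Trade balance (goods + services) = -1383.66 + (-571.21) = -1954.87
Net primary income = 140.00
Net secondary income = 438.37 - 57.85 = 380.52
Current account = -1954.87 + 140.00 + 380.52 = -1434.35
Financial account = -(-1434.35 + (-23.37)) = 1457.72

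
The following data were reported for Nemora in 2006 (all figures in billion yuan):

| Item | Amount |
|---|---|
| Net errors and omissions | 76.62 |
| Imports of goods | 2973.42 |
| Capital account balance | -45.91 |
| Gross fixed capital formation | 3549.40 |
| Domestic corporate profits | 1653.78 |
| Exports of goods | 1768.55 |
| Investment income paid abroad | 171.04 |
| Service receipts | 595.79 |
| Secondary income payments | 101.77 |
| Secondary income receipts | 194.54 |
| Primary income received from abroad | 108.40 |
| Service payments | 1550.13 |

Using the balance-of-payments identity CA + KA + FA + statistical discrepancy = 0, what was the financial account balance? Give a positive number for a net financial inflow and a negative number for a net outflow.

2098.37

Goods balance = 1768.55 - 2973.42 = -1204.87
Services balance = 595.79 - 1550.13 = -954.34
Trade balance (goods + services) = -1204.87 + (-954.34) = -2159.21
Net primary income = 108.40 - 171.04 = -62.64
Net secondary income = 194.54 - 101.77 = 92.77
Current account = -2159.21 + (-62.64) + 92.77 = -2129.08
Financial account = -(-2129.08 + (-45.91) + 76.62) = 2098.37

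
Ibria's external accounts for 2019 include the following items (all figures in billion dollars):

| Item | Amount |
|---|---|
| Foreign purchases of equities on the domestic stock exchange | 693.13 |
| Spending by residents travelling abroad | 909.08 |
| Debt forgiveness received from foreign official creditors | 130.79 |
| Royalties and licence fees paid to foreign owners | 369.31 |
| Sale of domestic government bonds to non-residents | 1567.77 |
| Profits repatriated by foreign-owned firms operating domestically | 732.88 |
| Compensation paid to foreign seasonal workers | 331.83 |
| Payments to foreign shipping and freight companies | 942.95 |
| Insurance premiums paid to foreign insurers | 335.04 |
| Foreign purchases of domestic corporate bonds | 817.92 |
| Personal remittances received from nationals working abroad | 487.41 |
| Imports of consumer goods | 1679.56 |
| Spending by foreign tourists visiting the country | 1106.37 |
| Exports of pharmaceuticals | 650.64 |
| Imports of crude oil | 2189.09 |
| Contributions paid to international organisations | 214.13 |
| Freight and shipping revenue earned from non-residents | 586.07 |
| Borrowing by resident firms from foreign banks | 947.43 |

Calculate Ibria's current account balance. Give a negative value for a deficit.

Goods: 650.64 - 2189.09 - 1679.56 = -3218.01
Services: 1106.37 - 335.04 + 586.07 - 942.95 - 909.08 - 369.31 = -863.94
Primary income: -732.88 - 331.83 = -1064.71
Secondary income: 487.41 - 214.13 = 273.28
Current account = (-3218.01) + (-863.94) + (-1064.71) + 273.28 = -4873.38
(Excluded from the current account — financial account: foreign purchases of equities on the domestic stock exchange 693.13, sale of domestic government bonds to non-residents 1567.77, foreign purchases of domestic corporate bonds 817.92, borrowing by resident firms from foreign banks 947.43; capital account: debt forgiveness received from foreign official creditors 130.79.)

-4873.38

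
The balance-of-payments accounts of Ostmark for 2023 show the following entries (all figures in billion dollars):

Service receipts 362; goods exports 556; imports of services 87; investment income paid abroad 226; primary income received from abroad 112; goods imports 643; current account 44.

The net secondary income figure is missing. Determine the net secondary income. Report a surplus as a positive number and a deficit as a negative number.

-30

Current account = goods balance + services balance + net primary income + net secondary income
Sum of the known components = 74
Net secondary income = CA - (known components) = 44 - 74 = -30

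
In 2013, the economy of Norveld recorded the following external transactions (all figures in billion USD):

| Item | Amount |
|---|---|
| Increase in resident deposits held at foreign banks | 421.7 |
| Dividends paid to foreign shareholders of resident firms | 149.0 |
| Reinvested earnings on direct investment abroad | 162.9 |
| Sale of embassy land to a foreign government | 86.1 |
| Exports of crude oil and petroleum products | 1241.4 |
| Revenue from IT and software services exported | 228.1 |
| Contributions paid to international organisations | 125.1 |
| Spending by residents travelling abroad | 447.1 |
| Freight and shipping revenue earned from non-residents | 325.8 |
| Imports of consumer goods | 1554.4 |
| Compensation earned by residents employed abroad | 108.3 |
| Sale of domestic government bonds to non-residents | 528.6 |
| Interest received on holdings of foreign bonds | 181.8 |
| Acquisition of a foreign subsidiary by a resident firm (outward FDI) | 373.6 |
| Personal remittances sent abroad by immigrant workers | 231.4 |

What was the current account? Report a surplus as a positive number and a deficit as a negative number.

-258.7

Goods: 1241.4 - 1554.4 = -313.0
Services: -447.1 + 228.1 + 325.8 = 106.8
Primary income: 162.9 + 108.3 + 181.8 - 149.0 = 304.0
Secondary income: -231.4 - 125.1 = -356.5
Current account = (-313.0) + 106.8 + 304.0 + (-356.5) = -258.7
(Excluded from the current account — financial account: increase in resident deposits held at foreign banks 421.7, sale of domestic government bonds to non-residents 528.6, acquisition of a foreign subsidiary by a resident firm (outward FDI) 373.6; capital account: sale of embassy land to a foreign government 86.1.)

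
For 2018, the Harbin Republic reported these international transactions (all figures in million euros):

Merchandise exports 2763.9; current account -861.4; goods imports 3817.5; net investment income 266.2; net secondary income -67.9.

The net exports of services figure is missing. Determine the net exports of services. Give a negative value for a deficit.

Current account = goods balance + services balance + net primary income + net secondary income
Sum of the known components = -855.3
Net exports of services = CA - (known components) = -861.4 - (-855.3) = -6.1

-6.1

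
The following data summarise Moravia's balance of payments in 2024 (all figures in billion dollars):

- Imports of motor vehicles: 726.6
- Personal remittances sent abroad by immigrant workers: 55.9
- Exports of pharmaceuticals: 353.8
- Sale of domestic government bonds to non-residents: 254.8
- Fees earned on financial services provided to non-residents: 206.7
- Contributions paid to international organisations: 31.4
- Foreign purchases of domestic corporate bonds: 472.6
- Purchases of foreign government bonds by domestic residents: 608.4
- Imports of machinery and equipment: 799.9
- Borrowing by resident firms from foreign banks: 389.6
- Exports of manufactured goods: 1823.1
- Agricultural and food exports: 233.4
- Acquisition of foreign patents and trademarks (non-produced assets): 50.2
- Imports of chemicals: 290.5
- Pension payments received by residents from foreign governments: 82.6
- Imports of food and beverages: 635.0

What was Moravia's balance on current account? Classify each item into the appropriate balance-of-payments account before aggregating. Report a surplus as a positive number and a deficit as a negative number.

Goods: -290.5 + 233.4 - 726.6 - 799.9 + 353.8 + 1823.1 - 635.0 = -41.7
Services: 206.7
Secondary income: -31.4 + 82.6 - 55.9 = -4.7
Current account = (-41.7) + 206.7 + (-4.7) = 160.3
(Excluded from the current account — financial account: sale of domestic government bonds to non-residents 254.8, foreign purchases of domestic corporate bonds 472.6, purchases of foreign government bonds by domestic residents 608.4, borrowing by resident firms from foreign banks 389.6; capital account: acquisition of foreign patents and trademarks (non-produced assets) 50.2.)

160.3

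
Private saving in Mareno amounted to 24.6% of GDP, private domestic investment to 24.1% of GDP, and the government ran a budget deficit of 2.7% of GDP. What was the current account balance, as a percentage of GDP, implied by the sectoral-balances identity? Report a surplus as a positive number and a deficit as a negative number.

-2.2

By the sectoral-balances identity, CA = (S_private - I) + (T - G).
Private balance = 24.6 - 24.1 = 0.5
Government balance (T - G) = -2.7
CA = 0.5 + (-2.7) = -2.2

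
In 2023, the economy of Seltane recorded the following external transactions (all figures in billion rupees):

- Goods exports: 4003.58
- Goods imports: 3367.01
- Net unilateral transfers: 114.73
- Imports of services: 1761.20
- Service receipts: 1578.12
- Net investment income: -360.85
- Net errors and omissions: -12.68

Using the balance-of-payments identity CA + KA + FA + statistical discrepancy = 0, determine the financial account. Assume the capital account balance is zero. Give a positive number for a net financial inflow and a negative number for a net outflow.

Goods balance = 4003.58 - 3367.01 = 636.57
Services balance = 1578.12 - 1761.20 = -183.08
Trade balance (goods + services) = 636.57 + (-183.08) = 453.49
Net primary income = -360.85
Net secondary income = 114.73
Current account = 453.49 + (-360.85) + 114.73 = 207.37
Financial account = -(207.37 + (-12.68)) = -194.69

-194.69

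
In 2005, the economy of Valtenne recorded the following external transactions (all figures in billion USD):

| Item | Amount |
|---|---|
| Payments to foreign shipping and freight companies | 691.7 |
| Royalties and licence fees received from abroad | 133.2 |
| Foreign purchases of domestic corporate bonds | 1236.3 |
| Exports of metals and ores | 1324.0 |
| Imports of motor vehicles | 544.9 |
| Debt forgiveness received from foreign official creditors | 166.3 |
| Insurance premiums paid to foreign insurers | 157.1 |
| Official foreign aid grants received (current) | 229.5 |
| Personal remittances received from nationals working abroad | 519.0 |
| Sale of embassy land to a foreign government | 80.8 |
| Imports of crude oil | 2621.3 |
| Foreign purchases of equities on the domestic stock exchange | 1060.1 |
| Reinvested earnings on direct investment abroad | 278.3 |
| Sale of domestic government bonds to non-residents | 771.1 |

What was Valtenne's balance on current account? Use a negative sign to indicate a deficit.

-1531.0

Goods: -2621.3 + 1324.0 - 544.9 = -1842.2
Services: -691.7 + 133.2 - 157.1 = -715.6
Primary income: 278.3
Secondary income: 229.5 + 519.0 = 748.5
Current account = (-1842.2) + (-715.6) + 278.3 + 748.5 = -1531.0
(Excluded from the current account — financial account: foreign purchases of domestic corporate bonds 1236.3, foreign purchases of equities on the domestic stock exchange 1060.1, sale of domestic government bonds to non-residents 771.1; capital account: debt forgiveness received from foreign official creditors 166.3, sale of embassy land to a foreign government 80.8.)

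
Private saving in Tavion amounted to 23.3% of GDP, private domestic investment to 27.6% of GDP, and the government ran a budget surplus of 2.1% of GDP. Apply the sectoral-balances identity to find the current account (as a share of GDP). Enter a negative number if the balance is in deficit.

By the sectoral-balances identity, CA = (S_private - I) + (T - G).
Private balance = 23.3 - 27.6 = -4.3
Government balance (T - G) = 2.1
CA = -4.3 + 2.1 = -2.2

-2.2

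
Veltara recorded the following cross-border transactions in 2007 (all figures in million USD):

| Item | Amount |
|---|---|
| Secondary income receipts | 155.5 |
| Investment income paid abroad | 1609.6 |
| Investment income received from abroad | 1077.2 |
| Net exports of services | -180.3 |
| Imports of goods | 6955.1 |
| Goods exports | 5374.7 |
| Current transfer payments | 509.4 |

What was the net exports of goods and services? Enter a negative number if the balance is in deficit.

-1760.7

Goods balance = 5374.7 - 6955.1 = -1580.4
Services balance = -180.3
Trade balance (goods + services) = -1580.4 + (-180.3) = -1760.7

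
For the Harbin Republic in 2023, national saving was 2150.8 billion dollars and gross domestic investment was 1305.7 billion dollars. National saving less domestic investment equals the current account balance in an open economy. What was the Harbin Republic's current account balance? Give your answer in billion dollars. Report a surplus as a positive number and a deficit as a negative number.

S - I = CA (net lending to the rest of the world).
CA = S - I = 2150.8 - 1305.7 = 845.1

845.1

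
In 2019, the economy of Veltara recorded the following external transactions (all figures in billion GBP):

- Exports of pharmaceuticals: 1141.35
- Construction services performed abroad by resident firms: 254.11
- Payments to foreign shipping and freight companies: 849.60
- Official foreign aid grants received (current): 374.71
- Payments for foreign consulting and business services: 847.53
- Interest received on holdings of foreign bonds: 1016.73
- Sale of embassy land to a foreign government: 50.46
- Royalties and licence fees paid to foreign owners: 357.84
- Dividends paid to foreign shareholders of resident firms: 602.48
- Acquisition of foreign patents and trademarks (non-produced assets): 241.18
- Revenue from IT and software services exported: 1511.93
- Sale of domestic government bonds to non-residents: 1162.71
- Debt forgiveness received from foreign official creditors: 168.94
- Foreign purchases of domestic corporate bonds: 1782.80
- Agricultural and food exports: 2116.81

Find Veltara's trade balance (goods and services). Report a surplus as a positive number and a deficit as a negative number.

Goods: 2116.81 + 1141.35 = 3258.16
Services: -849.60 + 254.11 - 357.84 + 1511.93 - 847.53 = -288.93
Trade balance = 3258.16 + (-288.93) = 2969.23
(Excluded from the trade balance — secondary income: official foreign aid grants received (current) 374.71; primary income: interest received on holdings of foreign bonds 1016.73, dividends paid to foreign shareholders of resident firms 602.48; capital account: sale of embassy land to a foreign government 50.46, acquisition of foreign patents and trademarks (non-produced assets) 241.18, debt forgiveness received from foreign official creditors 168.94; financial account: sale of domestic government bonds to non-residents 1162.71, foreign purchases of domestic corporate bonds 1782.80.)

2969.23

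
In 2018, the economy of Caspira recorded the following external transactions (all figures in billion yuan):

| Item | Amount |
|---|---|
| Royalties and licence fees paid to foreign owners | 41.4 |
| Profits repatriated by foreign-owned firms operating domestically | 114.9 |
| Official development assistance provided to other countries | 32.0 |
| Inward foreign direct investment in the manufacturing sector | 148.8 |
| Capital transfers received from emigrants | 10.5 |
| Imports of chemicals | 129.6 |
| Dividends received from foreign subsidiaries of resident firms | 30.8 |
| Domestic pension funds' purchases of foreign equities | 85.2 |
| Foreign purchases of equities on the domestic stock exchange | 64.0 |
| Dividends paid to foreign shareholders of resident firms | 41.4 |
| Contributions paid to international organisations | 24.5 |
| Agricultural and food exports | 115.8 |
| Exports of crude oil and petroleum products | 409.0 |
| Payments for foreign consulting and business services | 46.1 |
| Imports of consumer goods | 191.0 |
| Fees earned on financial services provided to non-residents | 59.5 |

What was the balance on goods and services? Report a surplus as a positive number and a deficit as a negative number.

Goods: 409.0 - 191.0 - 129.6 + 115.8 = 204.2
Services: -46.1 + 59.5 - 41.4 = -28.0
Trade balance = 204.2 + (-28.0) = 176.2
(Excluded from the trade balance — primary income: profits repatriated by foreign-owned firms operating domestically 114.9, dividends received from foreign subsidiaries of resident firms 30.8, dividends paid to foreign shareholders of resident firms 41.4; secondary income: official development assistance provided to other countries 32.0, contributions paid to international organisations 24.5; financial account: inward foreign direct investment in the manufacturing sector 148.8, domestic pension funds' purchases of foreign equities 85.2, foreign purchases of equities on the domestic stock exchange 64.0; capital account: capital transfers received from emigrants 10.5.)

176.2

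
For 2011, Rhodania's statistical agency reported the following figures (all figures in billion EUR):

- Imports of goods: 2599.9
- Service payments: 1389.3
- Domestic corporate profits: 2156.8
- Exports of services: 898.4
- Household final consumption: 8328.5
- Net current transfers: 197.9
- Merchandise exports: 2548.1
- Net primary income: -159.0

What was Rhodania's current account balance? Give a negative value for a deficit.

-503.8

Goods balance = 2548.1 - 2599.9 = -51.8
Services balance = 898.4 - 1389.3 = -490.9
Trade balance (goods + services) = -51.8 + (-490.9) = -542.7
Net primary income = -159.0
Net secondary income = 197.9
Current account = -542.7 + (-159.0) + 197.9 = -503.8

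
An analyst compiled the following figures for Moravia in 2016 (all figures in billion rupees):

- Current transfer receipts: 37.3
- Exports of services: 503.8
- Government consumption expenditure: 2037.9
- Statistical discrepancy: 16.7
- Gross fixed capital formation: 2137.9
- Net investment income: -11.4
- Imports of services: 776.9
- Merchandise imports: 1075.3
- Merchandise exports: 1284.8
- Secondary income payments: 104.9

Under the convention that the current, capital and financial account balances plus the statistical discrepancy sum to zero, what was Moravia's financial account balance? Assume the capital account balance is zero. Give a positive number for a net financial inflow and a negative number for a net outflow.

125.9

Goods balance = 1284.8 - 1075.3 = 209.5
Services balance = 503.8 - 776.9 = -273.1
Trade balance (goods + services) = 209.5 + (-273.1) = -63.6
Net primary income = -11.4
Net secondary income = 37.3 - 104.9 = -67.6
Current account = -63.6 + (-11.4) + (-67.6) = -142.6
Financial account = -(-142.6 + 16.7) = 125.9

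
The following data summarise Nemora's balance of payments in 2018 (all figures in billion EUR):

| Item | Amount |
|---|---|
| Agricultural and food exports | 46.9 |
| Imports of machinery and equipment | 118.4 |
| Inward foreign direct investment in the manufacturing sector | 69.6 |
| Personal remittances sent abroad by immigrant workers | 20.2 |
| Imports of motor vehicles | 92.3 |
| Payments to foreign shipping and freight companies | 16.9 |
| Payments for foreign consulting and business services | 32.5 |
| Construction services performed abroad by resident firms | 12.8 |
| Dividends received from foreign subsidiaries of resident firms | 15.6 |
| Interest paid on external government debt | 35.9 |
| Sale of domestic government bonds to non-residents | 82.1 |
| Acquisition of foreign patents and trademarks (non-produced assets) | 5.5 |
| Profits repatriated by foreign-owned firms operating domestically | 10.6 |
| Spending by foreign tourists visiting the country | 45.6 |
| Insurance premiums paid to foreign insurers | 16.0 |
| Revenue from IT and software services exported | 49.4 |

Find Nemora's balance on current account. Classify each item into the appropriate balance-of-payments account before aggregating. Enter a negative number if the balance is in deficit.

Goods: -118.4 - 92.3 + 46.9 = -163.8
Services: -16.0 - 16.9 + 45.6 + 49.4 - 32.5 + 12.8 = 42.4
Primary income: -10.6 - 35.9 + 15.6 = -30.9
Secondary income: -20.2
Current account = (-163.8) + 42.4 + (-30.9) + (-20.2) = -172.5
(Excluded from the current account — financial account: inward foreign direct investment in the manufacturing sector 69.6, sale of domestic government bonds to non-residents 82.1; capital account: acquisition of foreign patents and trademarks (non-produced assets) 5.5.)

-172.5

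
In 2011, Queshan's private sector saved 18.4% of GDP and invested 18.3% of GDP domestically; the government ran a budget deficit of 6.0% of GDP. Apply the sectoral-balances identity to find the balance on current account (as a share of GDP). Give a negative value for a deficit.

By the sectoral-balances identity, CA = (S_private - I) + (T - G).
Private balance = 18.4 - 18.3 = 0.1
Government balance (T - G) = -6.0
CA = 0.1 + (-6.0) = -5.9

-5.9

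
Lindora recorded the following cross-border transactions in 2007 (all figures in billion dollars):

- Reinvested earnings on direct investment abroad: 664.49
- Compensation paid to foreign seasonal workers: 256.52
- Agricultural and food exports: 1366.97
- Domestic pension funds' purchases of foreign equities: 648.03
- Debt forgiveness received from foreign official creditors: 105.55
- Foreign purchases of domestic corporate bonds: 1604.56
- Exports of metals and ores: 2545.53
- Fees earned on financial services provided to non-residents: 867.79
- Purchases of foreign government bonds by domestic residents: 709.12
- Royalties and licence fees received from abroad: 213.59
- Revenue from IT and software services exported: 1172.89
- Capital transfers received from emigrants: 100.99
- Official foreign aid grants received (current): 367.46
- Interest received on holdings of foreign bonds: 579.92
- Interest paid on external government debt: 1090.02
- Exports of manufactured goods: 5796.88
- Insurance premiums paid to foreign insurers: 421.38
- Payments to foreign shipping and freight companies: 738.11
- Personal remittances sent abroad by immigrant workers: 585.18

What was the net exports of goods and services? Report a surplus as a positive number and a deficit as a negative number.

Goods: 2545.53 + 1366.97 + 5796.88 = 9709.38
Services: 867.79 + 213.59 - 738.11 + 1172.89 - 421.38 = 1094.78
Trade balance = 9709.38 + 1094.78 = 10804.16
(Excluded from the trade balance — primary income: reinvested earnings on direct investment abroad 664.49, compensation paid to foreign seasonal workers 256.52, interest received on holdings of foreign bonds 579.92, interest paid on external government debt 1090.02; financial account: domestic pension funds' purchases of foreign equities 648.03, foreign purchases of domestic corporate bonds 1604.56, purchases of foreign government bonds by domestic residents 709.12; capital account: debt forgiveness received from foreign official creditors 105.55, capital transfers received from emigrants 100.99; secondary income: official foreign aid grants received (current) 367.46, personal remittances sent abroad by immigrant workers 585.18.)

10804.16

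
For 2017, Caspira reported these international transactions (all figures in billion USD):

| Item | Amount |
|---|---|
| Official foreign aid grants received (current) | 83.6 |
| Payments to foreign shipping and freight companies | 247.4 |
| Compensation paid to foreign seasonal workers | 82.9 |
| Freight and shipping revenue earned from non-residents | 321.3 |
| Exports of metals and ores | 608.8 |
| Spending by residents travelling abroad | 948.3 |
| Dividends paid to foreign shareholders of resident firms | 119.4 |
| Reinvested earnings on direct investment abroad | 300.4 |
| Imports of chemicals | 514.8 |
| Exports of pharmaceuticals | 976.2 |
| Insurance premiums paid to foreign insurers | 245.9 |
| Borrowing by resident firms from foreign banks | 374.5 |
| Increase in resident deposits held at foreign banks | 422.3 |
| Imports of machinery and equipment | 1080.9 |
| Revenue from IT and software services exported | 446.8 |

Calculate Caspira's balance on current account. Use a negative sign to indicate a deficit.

Goods: -1080.9 + 976.2 - 514.8 + 608.8 = -10.7
Services: -247.4 + 446.8 - 948.3 + 321.3 - 245.9 = -673.5
Primary income: -82.9 - 119.4 + 300.4 = 98.1
Secondary income: 83.6
Current account = (-10.7) + (-673.5) + 98.1 + 83.6 = -502.5
(Excluded from the current account — financial account: borrowing by resident firms from foreign banks 374.5, increase in resident deposits held at foreign banks 422.3.)

-502.5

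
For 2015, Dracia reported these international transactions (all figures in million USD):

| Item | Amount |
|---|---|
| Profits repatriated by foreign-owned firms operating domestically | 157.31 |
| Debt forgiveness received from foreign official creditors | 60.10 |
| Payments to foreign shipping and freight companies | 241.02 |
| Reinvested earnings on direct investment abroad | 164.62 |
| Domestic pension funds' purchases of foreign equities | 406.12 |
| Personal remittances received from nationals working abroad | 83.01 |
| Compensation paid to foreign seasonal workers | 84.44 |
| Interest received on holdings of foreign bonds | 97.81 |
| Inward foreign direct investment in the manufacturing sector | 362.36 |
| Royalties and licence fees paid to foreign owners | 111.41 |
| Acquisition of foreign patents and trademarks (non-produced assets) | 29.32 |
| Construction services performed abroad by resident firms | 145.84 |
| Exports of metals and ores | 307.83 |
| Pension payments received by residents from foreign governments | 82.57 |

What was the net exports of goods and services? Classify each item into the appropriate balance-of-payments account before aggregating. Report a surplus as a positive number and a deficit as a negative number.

101.24

Goods: 307.83
Services: 145.84 - 111.41 - 241.02 = -206.59
Trade balance = 307.83 + (-206.59) = 101.24
(Excluded from the trade balance — primary income: profits repatriated by foreign-owned firms operating domestically 157.31, reinvested earnings on direct investment abroad 164.62, compensation paid to foreign seasonal workers 84.44, interest received on holdings of foreign bonds 97.81; capital account: debt forgiveness received from foreign official creditors 60.10, acquisition of foreign patents and trademarks (non-produced assets) 29.32; financial account: domestic pension funds' purchases of foreign equities 406.12, inward foreign direct investment in the manufacturing sector 362.36; secondary income: personal remittances received from nationals working abroad 83.01, pension payments received by residents from foreign governments 82.57.)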